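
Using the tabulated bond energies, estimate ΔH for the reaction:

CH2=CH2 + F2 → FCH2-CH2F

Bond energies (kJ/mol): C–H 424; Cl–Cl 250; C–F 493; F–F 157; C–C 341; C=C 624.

ΔH ≈ −546 kJ

Bonds broken (reactants):
  C–H: 4 × 424 = 1696
  C=C: 1 × 624 = 624
  F–F: 1 × 157 = 157
  Σ(broken) = 2477 kJ
Bonds formed (products):
  C–C: 1 × 341 = 341
  C–F: 2 × 493 = 986
  C–H: 4 × 424 = 1696
  Σ(formed) = 3023 kJ
ΔH = Σ(broken) − Σ(formed) = 2477 − 3023 = −546 kJ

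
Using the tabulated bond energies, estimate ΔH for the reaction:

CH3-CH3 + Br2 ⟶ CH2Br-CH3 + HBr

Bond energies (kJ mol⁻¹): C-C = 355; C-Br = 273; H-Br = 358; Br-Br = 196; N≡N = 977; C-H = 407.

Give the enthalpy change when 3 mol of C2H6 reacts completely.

Bonds broken (reactants):
  Br-Br: 1 × 196 = 196
  C-C: 1 × 355 = 355
  C-H: 6 × 407 = 2442
  Σ(broken) = 2993 kJ
Bonds formed (products):
  C-Br: 1 × 273 = 273
  C-C: 1 × 355 = 355
  C-H: 5 × 407 = 2035
  H-Br: 1 × 358 = 358
  Σ(formed) = 3021 kJ
ΔH = Σ(broken) − Σ(formed) = 2993 − 3021 = −28 kJ
For 3× the reaction as written: 3 × (−28) = −84 kJ

ΔH = −84 kJ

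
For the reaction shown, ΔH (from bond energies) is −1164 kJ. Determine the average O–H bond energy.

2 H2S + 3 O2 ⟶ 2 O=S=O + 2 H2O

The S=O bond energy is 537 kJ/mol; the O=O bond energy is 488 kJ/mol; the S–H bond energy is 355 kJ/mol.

D(O–H) ≈ 475 kJ/mol

Let D be the O–H bond energy.
Σ(broken) = 3×488 + 4×355 = 2884
Σ(formed) = 4×D + 4×537 = 2148 + 4D
ΔH = Σ(broken) − Σ(formed) = (2884) − (2148 + 4D) = +736 − 4D
Setting this equal to −1164 kJ gives 4D = 1900, so D = 475 kJ/mol.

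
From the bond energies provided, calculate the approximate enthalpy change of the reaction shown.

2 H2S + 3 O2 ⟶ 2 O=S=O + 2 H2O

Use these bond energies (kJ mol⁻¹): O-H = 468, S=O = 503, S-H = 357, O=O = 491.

Bonds broken (reactants):
  O=O: 3 × 491 = 1473
  S-H: 4 × 357 = 1428
  Σ(broken) = 2901 kJ
Bonds formed (products):
  O-H: 4 × 468 = 1872
  S=O: 4 × 503 = 2012
  Σ(formed) = 3884 kJ
ΔH = Σ(broken) − Σ(formed) = 2901 − 3884 = −983 kJ

ΔH ≈ −983 kJ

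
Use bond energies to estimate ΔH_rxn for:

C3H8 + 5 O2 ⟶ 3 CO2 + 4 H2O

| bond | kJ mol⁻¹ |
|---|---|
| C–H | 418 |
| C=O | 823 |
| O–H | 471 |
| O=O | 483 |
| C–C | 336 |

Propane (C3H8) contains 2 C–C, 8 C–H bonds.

ΔH ≈ −2275 kJ

Bonds broken (reactants):
  C–C: 2 × 336 = 672
  C–H: 8 × 418 = 3344
  O=O: 5 × 483 = 2415
  Σ(broken) = 6431 kJ
Bonds formed (products):
  C=O: 6 × 823 = 4938
  O–H: 8 × 471 = 3768
  Σ(formed) = 8706 kJ
ΔH = Σ(broken) − Σ(formed) = 6431 − 8706 = −2275 kJ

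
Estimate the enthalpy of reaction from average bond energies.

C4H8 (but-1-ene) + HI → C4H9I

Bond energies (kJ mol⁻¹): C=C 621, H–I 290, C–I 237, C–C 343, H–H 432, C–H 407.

Bonds broken (reactants):
  C–C: 2 × 343 = 686
  C–H: 8 × 407 = 3256
  C=C: 1 × 621 = 621
  H–I: 1 × 290 = 290
  Σ(broken) = 4853 kJ
Bonds formed (products):
  C–C: 3 × 343 = 1029
  C–H: 9 × 407 = 3663
  C–I: 1 × 237 = 237
  Σ(formed) = 4929 kJ
ΔH = Σ(broken) − Σ(formed) = 4853 − 4929 = −76 kJ

ΔH ≈ −76 kJ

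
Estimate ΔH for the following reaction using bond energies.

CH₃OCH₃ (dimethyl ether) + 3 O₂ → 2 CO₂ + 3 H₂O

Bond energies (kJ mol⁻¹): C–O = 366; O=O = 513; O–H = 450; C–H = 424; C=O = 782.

Bonds broken (reactants):
  C–H: 6 × 424 = 2544
  C–O: 2 × 366 = 732
  O=O: 3 × 513 = 1539
  Σ(broken) = 4815 kJ
Bonds formed (products):
  C=O: 4 × 782 = 3128
  O–H: 6 × 450 = 2700
  Σ(formed) = 5828 kJ
ΔH = Σ(broken) − Σ(formed) = 4815 − 5828 = −1013 kJ

ΔH ≈ −1013 kJ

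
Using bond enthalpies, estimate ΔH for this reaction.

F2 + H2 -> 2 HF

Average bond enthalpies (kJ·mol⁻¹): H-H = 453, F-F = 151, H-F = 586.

ΔH ≈ −568 kJ

Bonds broken (reactants):
  F-F: 1 × 151 = 151
  H-H: 1 × 453 = 453
  Σ(broken) = 604 kJ
Bonds formed (products):
  H-F: 2 × 586 = 1172
  Σ(formed) = 1172 kJ
ΔH = Σ(broken) − Σ(formed) = 604 − 1172 = −568 kJ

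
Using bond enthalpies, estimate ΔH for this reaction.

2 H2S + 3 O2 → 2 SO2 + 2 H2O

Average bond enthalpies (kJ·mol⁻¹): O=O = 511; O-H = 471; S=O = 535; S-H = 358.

ΔH ≈ −1059 kJ

Bonds broken (reactants):
  O=O: 3 × 511 = 1533
  S-H: 4 × 358 = 1432
  Σ(broken) = 2965 kJ
Bonds formed (products):
  O-H: 4 × 471 = 1884
  S=O: 4 × 535 = 2140
  Σ(formed) = 4024 kJ
ΔH = Σ(broken) − Σ(formed) = 2965 − 4024 = −1059 kJ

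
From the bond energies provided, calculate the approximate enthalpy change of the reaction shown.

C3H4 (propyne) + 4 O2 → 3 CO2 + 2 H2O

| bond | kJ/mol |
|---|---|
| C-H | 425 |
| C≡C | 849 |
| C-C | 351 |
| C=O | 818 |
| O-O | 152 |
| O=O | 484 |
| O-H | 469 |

ΔH ≈ −1948 kJ

Bonds broken (reactants):
  C≡C: 1 × 849 = 849
  C-C: 1 × 351 = 351
  C-H: 4 × 425 = 1700
  O=O: 4 × 484 = 1936
  Σ(broken) = 4836 kJ
Bonds formed (products):
  C=O: 6 × 818 = 4908
  O-H: 4 × 469 = 1876
  Σ(formed) = 6784 kJ
ΔH = Σ(broken) − Σ(formed) = 4836 − 6784 = −1948 kJ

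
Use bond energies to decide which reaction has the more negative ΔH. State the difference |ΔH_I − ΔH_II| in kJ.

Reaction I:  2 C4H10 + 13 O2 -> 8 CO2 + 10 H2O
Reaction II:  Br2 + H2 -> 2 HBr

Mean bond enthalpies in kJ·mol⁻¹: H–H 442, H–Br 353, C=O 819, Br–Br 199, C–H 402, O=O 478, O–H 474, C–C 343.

Reaction I:
  Bonds broken (reactants):
    C–C: 6 × 343 = 2058
    C–H: 20 × 402 = 8040
    O=O: 13 × 478 = 6214
    Σ(broken) = 16312 kJ
  Bonds formed (products):
    C=O: 16 × 819 = 13104
    O–H: 20 × 474 = 9480
    Σ(formed) = 22584 kJ
  ΔH_I = 16312 − 22584 = −6272 kJ
Reaction II:
  Bonds broken (reactants):
    Br–Br: 1 × 199 = 199
    H–H: 1 × 442 = 442
    Σ(broken) = 641 kJ
  Bonds formed (products):
    H–Br: 2 × 353 = 706
    Σ(formed) = 706 kJ
  ΔH_II = 641 − 706 = −65 kJ
ΔH_I − ΔH_II = −6207 kJ, so reaction I has the more negative ΔH; |ΔH_I − ΔH_II| = 6207 kJ.

Reaction I, by 6207 kJ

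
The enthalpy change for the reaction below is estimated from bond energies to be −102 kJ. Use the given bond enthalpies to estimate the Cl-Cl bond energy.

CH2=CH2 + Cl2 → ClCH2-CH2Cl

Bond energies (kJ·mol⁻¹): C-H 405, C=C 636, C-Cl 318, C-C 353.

Let D be the Cl-Cl bond energy.
Σ(broken) = 4×405 + 1×636 + 1×D = 2256 + D
Σ(formed) = 1×353 + 2×318 + 4×405 = 2609
ΔH = Σ(broken) − Σ(formed) = (2256 + D) − (2609) = −353 + D
Setting this equal to −102 kJ gives D = 251 kJ/mol.

D(Cl-Cl) ≈ 251 kJ/mol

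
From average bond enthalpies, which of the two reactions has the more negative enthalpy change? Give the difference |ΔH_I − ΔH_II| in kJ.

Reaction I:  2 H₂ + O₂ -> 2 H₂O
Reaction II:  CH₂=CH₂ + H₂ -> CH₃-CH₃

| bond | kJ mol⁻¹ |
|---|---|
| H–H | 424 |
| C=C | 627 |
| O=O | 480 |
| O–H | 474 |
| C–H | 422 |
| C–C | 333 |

Reaction I:
  Bonds broken (reactants):
    H–H: 2 × 424 = 848
    O=O: 1 × 480 = 480
    Σ(broken) = 1328 kJ
  Bonds formed (products):
    O–H: 4 × 474 = 1896
    Σ(formed) = 1896 kJ
  ΔH_I = 1328 − 1896 = −568 kJ
Reaction II:
  Bonds broken (reactants):
    C–H: 4 × 422 = 1688
    C=C: 1 × 627 = 627
    H–H: 1 × 424 = 424
    Σ(broken) = 2739 kJ
  Bonds formed (products):
    C–C: 1 × 333 = 333
    C–H: 6 × 422 = 2532
    Σ(formed) = 2865 kJ
  ΔH_II = 2739 − 2865 = −126 kJ
ΔH_I − ΔH_II = −442 kJ, so reaction I has the more negative ΔH; |ΔH_I − ΔH_II| = 442 kJ.

Reaction I, by 442 kJ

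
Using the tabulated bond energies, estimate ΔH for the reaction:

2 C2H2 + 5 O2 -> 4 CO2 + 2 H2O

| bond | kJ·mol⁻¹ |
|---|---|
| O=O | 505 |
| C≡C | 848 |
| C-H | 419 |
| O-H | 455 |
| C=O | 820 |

ΔH ≈ −2483 kJ

Bonds broken (reactants):
  C≡C: 2 × 848 = 1696
  C-H: 4 × 419 = 1676
  O=O: 5 × 505 = 2525
  Σ(broken) = 5897 kJ
Bonds formed (products):
  C=O: 8 × 820 = 6560
  O-H: 4 × 455 = 1820
  Σ(formed) = 8380 kJ
ΔH = Σ(broken) − Σ(formed) = 5897 − 8380 = −2483 kJ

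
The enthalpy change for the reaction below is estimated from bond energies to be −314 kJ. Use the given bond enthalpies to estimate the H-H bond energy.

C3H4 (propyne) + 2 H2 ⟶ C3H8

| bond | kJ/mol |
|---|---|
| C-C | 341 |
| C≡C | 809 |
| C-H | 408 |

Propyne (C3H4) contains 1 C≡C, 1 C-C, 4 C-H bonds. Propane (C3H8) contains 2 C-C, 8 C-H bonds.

D(H-H) ≈ 425 kJ/mol

Let D be the H-H bond energy.
Σ(broken) = 1×809 + 1×341 + 4×408 + 2×D = 2782 + 2D
Σ(formed) = 2×341 + 8×408 = 3946
ΔH = Σ(broken) − Σ(formed) = (2782 + 2D) − (3946) = −1164 + 2D
Setting this equal to −314 kJ gives 2D = 850, so D = 425 kJ/mol.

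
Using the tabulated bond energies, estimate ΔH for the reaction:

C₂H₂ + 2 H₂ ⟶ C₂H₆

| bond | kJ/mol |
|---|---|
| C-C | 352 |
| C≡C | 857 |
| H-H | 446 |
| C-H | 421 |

ΔH ≈ −287 kJ

Bonds broken (reactants):
  C≡C: 1 × 857 = 857
  C-H: 2 × 421 = 842
  H-H: 2 × 446 = 892
  Σ(broken) = 2591 kJ
Bonds formed (products):
  C-C: 1 × 352 = 352
  C-H: 6 × 421 = 2526
  Σ(formed) = 2878 kJ
ΔH = Σ(broken) − Σ(formed) = 2591 − 2878 = −287 kJ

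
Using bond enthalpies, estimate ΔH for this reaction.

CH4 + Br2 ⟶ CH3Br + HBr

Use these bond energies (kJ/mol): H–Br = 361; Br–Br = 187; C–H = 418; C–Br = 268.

ΔH ≈ −24 kJ

Bonds broken (reactants):
  Br–Br: 1 × 187 = 187
  C–H: 4 × 418 = 1672
  Σ(broken) = 1859 kJ
Bonds formed (products):
  C–Br: 1 × 268 = 268
  C–H: 3 × 418 = 1254
  H–Br: 1 × 361 = 361
  Σ(formed) = 1883 kJ
ΔH = Σ(broken) − Σ(formed) = 1859 − 1883 = −24 kJ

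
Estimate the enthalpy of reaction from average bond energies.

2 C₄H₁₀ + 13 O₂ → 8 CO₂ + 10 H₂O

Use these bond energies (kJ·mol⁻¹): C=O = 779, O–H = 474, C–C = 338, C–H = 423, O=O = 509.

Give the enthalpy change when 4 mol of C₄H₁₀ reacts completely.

ΔH = −9678 kJ

Bonds broken (reactants):
  C–C: 6 × 338 = 2028
  C–H: 20 × 423 = 8460
  O=O: 13 × 509 = 6617
  Σ(broken) = 17105 kJ
Bonds formed (products):
  C=O: 16 × 779 = 12464
  O–H: 20 × 474 = 9480
  Σ(formed) = 21944 kJ
ΔH = Σ(broken) − Σ(formed) = 17105 − 21944 = −4839 kJ
For 2× the reaction as written: 2 × (−4839) = −9678 kJ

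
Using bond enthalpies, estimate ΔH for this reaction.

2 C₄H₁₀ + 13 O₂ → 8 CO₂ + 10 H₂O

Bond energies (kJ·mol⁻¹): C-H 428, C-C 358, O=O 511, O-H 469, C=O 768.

Bonds broken (reactants):
  C-C: 6 × 358 = 2148
  C-H: 20 × 428 = 8560
  O=O: 13 × 511 = 6643
  Σ(broken) = 17351 kJ
Bonds formed (products):
  C=O: 16 × 768 = 12288
  O-H: 20 × 469 = 9380
  Σ(formed) = 21668 kJ
ΔH = Σ(broken) − Σ(formed) = 17351 − 21668 = −4317 kJ

ΔH ≈ −4317 kJ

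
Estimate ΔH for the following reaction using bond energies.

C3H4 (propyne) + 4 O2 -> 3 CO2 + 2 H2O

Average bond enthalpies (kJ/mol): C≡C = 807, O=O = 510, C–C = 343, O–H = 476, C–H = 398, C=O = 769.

Bonds broken (reactants):
  C≡C: 1 × 807 = 807
  C–C: 1 × 343 = 343
  C–H: 4 × 398 = 1592
  O=O: 4 × 510 = 2040
  Σ(broken) = 4782 kJ
Bonds formed (products):
  C=O: 6 × 769 = 4614
  O–H: 4 × 476 = 1904
  Σ(formed) = 6518 kJ
ΔH = Σ(broken) − Σ(formed) = 4782 − 6518 = −1736 kJ

ΔH ≈ −1736 kJ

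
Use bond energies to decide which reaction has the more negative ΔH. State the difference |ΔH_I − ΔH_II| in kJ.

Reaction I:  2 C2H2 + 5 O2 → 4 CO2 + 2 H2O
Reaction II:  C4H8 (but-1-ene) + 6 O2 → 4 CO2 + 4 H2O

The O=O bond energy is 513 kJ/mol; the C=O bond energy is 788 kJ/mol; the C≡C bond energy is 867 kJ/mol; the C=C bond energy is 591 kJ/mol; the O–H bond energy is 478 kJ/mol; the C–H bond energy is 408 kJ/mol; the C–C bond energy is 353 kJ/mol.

Reaction I:
  Bonds broken (reactants):
    C≡C: 2 × 867 = 1734
    C–H: 4 × 408 = 1632
    O=O: 5 × 513 = 2565
    Σ(broken) = 5931 kJ
  Bonds formed (products):
    C=O: 8 × 788 = 6304
    O–H: 4 × 478 = 1912
    Σ(formed) = 8216 kJ
  ΔH_I = 5931 − 8216 = −2285 kJ
Reaction II:
  Bonds broken (reactants):
    C–C: 2 × 353 = 706
    C–H: 8 × 408 = 3264
    C=C: 1 × 591 = 591
    O=O: 6 × 513 = 3078
    Σ(broken) = 7639 kJ
  Bonds formed (products):
    C=O: 8 × 788 = 6304
    O–H: 8 × 478 = 3824
    Σ(formed) = 10128 kJ
  ΔH_II = 7639 − 10128 = −2489 kJ
ΔH_I − ΔH_II = +204 kJ, so reaction II has the more negative ΔH; |ΔH_I − ΔH_II| = 204 kJ.

Reaction II, by 204 kJ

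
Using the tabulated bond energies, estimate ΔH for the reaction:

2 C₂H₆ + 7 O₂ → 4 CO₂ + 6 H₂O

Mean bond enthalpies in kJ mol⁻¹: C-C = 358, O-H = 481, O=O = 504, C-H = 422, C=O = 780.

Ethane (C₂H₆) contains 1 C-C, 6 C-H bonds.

Bonds broken (reactants):
  C-C: 2 × 358 = 716
  C-H: 12 × 422 = 5064
  O=O: 7 × 504 = 3528
  Σ(broken) = 9308 kJ
Bonds formed (products):
  C=O: 8 × 780 = 6240
  O-H: 12 × 481 = 5772
  Σ(formed) = 12012 kJ
ΔH = Σ(broken) − Σ(formed) = 9308 − 12012 = −2704 kJ

ΔH ≈ −2704 kJ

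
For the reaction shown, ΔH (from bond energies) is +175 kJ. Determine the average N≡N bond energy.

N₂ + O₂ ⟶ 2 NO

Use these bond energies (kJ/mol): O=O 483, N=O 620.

D(N≡N) ≈ 932 kJ/mol

Let D be the N≡N bond energy.
Σ(broken) = 1×D + 1×483 = 483 + D
Σ(formed) = 2×620 = 1240
ΔH = Σ(broken) − Σ(formed) = (483 + D) − (1240) = −757 + D
Setting this equal to +175 kJ gives D = 932 kJ/mol.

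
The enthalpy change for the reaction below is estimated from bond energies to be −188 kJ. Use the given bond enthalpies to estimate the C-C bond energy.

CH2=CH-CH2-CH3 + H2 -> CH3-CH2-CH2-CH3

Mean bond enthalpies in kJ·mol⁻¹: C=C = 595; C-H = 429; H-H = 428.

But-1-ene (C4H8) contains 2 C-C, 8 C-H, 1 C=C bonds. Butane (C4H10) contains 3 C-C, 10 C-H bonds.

Let D be the C-C bond energy.
Σ(broken) = 2×D + 8×429 + 1×595 + 1×428 = 4455 + 2D
Σ(formed) = 3×D + 10×429 = 4290 + 3D
ΔH = Σ(broken) − Σ(formed) = (4455 + 2D) − (4290 + 3D) = +165 − D
Setting this equal to −188 kJ gives D = 353 kJ/mol.

D(C-C) ≈ 353 kJ/mol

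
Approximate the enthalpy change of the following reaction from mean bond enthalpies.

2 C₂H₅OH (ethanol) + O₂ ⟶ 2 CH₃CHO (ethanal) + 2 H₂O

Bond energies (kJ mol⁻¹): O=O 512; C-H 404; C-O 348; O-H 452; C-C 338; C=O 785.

ΔH ≈ −458 kJ

Bonds broken (reactants):
  C-C: 2 × 338 = 676
  C-H: 10 × 404 = 4040
  C-O: 2 × 348 = 696
  O-H: 2 × 452 = 904
  O=O: 1 × 512 = 512
  Σ(broken) = 6828 kJ
Bonds formed (products):
  C-C: 2 × 338 = 676
  C-H: 8 × 404 = 3232
  C=O: 2 × 785 = 1570
  O-H: 4 × 452 = 1808
  Σ(formed) = 7286 kJ
ΔH = Σ(broken) − Σ(formed) = 6828 − 7286 = −458 kJ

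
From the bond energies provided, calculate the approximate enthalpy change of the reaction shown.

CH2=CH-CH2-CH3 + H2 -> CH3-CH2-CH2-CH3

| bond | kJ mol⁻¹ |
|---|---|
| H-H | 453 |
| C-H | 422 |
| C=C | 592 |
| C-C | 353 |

ΔH ≈ −152 kJ

Bonds broken (reactants):
  C-C: 2 × 353 = 706
  C-H: 8 × 422 = 3376
  C=C: 1 × 592 = 592
  H-H: 1 × 453 = 453
  Σ(broken) = 5127 kJ
Bonds formed (products):
  C-C: 3 × 353 = 1059
  C-H: 10 × 422 = 4220
  Σ(formed) = 5279 kJ
ΔH = Σ(broken) − Σ(formed) = 5127 − 5279 = −152 kJ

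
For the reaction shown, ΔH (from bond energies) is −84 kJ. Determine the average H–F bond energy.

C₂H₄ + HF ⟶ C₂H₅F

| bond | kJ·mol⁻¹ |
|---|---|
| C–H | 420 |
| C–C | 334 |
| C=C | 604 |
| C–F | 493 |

D(H–F) ≈ 559 kJ/mol

Let D be the H–F bond energy.
Σ(broken) = 4×420 + 1×604 + 1×D = 2284 + D
Σ(formed) = 1×334 + 1×493 + 5×420 = 2927
ΔH = Σ(broken) − Σ(formed) = (2284 + D) − (2927) = −643 + D
Setting this equal to −84 kJ gives D = 559 kJ/mol.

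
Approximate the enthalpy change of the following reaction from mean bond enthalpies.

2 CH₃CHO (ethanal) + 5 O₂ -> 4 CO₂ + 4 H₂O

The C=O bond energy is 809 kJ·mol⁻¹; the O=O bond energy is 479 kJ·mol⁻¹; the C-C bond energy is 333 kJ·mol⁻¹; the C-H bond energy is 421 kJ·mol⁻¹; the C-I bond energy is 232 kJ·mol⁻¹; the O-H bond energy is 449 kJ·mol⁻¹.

ΔH ≈ −2017 kJ

Bonds broken (reactants):
  C-C: 2 × 333 = 666
  C-H: 8 × 421 = 3368
  C=O: 2 × 809 = 1618
  O=O: 5 × 479 = 2395
  Σ(broken) = 8047 kJ
Bonds formed (products):
  C=O: 8 × 809 = 6472
  O-H: 8 × 449 = 3592
  Σ(formed) = 10064 kJ
ΔH = Σ(broken) − Σ(formed) = 8047 − 10064 = −2017 kJ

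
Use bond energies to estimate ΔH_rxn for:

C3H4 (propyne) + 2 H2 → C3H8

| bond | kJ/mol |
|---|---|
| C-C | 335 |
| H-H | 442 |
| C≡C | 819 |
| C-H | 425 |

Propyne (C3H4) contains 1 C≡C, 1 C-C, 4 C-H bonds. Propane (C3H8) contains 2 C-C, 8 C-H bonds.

ΔH ≈ −332 kJ

Bonds broken (reactants):
  C≡C: 1 × 819 = 819
  C-C: 1 × 335 = 335
  C-H: 4 × 425 = 1700
  H-H: 2 × 442 = 884
  Σ(broken) = 3738 kJ
Bonds formed (products):
  C-C: 2 × 335 = 670
  C-H: 8 × 425 = 3400
  Σ(formed) = 4070 kJ
ΔH = Σ(broken) − Σ(formed) = 3738 − 4070 = −332 kJ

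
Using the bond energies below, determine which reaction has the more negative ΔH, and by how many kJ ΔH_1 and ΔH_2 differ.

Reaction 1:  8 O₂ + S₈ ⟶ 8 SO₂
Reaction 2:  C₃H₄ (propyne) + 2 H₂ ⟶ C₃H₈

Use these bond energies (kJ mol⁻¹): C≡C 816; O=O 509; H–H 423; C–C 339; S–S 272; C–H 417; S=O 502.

Reaction 1, by 1439 kJ

Reaction 1:
  Bonds broken (reactants):
    O=O: 8 × 509 = 4072
    S–S: 8 × 272 = 2176
    Σ(broken) = 6248 kJ
  Bonds formed (products):
    S=O: 16 × 502 = 8032
    Σ(formed) = 8032 kJ
  ΔH_1 = 6248 − 8032 = −1784 kJ
Reaction 2:
  Bonds broken (reactants):
    C≡C: 1 × 816 = 816
    C–C: 1 × 339 = 339
    C–H: 4 × 417 = 1668
    H–H: 2 × 423 = 846
    Σ(broken) = 3669 kJ
  Bonds formed (products):
    C–C: 2 × 339 = 678
    C–H: 8 × 417 = 3336
    Σ(formed) = 4014 kJ
  ΔH_2 = 3669 − 4014 = −345 kJ
ΔH_1 − ΔH_2 = −1439 kJ, so reaction 1 has the more negative ΔH; |ΔH_1 − ΔH_2| = 1439 kJ.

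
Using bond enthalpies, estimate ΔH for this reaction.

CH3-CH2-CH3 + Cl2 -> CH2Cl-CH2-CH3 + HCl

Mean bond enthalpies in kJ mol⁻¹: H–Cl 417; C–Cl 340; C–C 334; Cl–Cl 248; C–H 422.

Bonds broken (reactants):
  C–C: 2 × 334 = 668
  C–H: 8 × 422 = 3376
  Cl–Cl: 1 × 248 = 248
  Σ(broken) = 4292 kJ
Bonds formed (products):
  C–C: 2 × 334 = 668
  C–Cl: 1 × 340 = 340
  C–H: 7 × 422 = 2954
  H–Cl: 1 × 417 = 417
  Σ(formed) = 4379 kJ
ΔH = Σ(broken) − Σ(formed) = 4292 − 4379 = −87 kJ

ΔH ≈ −87 kJ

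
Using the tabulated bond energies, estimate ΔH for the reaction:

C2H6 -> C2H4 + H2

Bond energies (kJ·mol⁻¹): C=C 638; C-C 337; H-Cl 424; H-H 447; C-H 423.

Bonds broken (reactants):
  C-C: 1 × 337 = 337
  C-H: 6 × 423 = 2538
  Σ(broken) = 2875 kJ
Bonds formed (products):
  C-H: 4 × 423 = 1692
  C=C: 1 × 638 = 638
  H-H: 1 × 447 = 447
  Σ(formed) = 2777 kJ
ΔH = Σ(broken) − Σ(formed) = 2875 − 2777 = +98 kJ

ΔH ≈ +98 kJ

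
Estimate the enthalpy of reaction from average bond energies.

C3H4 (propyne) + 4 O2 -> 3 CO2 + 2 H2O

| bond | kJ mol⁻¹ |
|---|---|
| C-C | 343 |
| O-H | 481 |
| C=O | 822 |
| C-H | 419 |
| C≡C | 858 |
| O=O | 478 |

Bonds broken (reactants):
  C≡C: 1 × 858 = 858
  C-C: 1 × 343 = 343
  C-H: 4 × 419 = 1676
  O=O: 4 × 478 = 1912
  Σ(broken) = 4789 kJ
Bonds formed (products):
  C=O: 6 × 822 = 4932
  O-H: 4 × 481 = 1924
  Σ(formed) = 6856 kJ
ΔH = Σ(broken) − Σ(formed) = 4789 − 6856 = −2067 kJ

ΔH ≈ −2067 kJ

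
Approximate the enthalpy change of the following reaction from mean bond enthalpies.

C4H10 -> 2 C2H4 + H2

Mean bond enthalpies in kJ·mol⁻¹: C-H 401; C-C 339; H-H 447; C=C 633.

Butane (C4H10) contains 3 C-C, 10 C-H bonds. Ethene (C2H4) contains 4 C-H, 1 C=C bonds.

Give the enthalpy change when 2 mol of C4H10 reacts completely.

Bonds broken (reactants):
  C-C: 3 × 339 = 1017
  C-H: 10 × 401 = 4010
  Σ(broken) = 5027 kJ
Bonds formed (products):
  C-H: 8 × 401 = 3208
  C=C: 2 × 633 = 1266
  H-H: 1 × 447 = 447
  Σ(formed) = 4921 kJ
ΔH = Σ(broken) − Σ(formed) = 5027 − 4921 = +106 kJ
For 2× the reaction as written: 2 × (+106) = +212 kJ

ΔH = +212 kJ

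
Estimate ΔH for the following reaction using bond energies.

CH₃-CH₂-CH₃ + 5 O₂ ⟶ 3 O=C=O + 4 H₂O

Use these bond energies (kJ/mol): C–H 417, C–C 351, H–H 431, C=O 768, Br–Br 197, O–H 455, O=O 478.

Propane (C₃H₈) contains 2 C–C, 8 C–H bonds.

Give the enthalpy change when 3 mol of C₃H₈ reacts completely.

Bonds broken (reactants):
  C–C: 2 × 351 = 702
  C–H: 8 × 417 = 3336
  O=O: 5 × 478 = 2390
  Σ(broken) = 6428 kJ
Bonds formed (products):
  C=O: 6 × 768 = 4608
  O–H: 8 × 455 = 3640
  Σ(formed) = 8248 kJ
ΔH = Σ(broken) − Σ(formed) = 6428 − 8248 = −1820 kJ
For 3× the reaction as written: 3 × (−1820) = −5460 kJ

ΔH = −5460 kJ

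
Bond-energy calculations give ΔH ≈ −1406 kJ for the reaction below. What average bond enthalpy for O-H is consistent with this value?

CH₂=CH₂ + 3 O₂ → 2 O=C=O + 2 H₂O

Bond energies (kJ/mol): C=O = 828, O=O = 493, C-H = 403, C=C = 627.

D(O-H) ≈ 453 kJ/mol

Let D be the O-H bond energy.
Σ(broken) = 4×403 + 1×627 + 3×493 = 3718
Σ(formed) = 4×828 + 4×D = 3312 + 4D
ΔH = Σ(broken) − Σ(formed) = (3718) − (3312 + 4D) = +406 − 4D
Setting this equal to −1406 kJ gives 4D = 1812, so D = 453 kJ/mol.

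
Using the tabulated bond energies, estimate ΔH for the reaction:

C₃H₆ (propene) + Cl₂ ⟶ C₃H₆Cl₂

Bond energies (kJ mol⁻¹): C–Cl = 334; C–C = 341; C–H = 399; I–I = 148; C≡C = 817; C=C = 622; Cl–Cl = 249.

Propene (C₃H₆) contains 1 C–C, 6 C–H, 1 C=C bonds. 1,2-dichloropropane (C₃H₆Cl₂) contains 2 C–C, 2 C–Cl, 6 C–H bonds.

ΔH ≈ −138 kJ

Bonds broken (reactants):
  C–C: 1 × 341 = 341
  C–H: 6 × 399 = 2394
  C=C: 1 × 622 = 622
  Cl–Cl: 1 × 249 = 249
  Σ(broken) = 3606 kJ
Bonds formed (products):
  C–C: 2 × 341 = 682
  C–Cl: 2 × 334 = 668
  C–H: 6 × 399 = 2394
  Σ(formed) = 3744 kJ
ΔH = Σ(broken) − Σ(formed) = 3606 − 3744 = −138 kJ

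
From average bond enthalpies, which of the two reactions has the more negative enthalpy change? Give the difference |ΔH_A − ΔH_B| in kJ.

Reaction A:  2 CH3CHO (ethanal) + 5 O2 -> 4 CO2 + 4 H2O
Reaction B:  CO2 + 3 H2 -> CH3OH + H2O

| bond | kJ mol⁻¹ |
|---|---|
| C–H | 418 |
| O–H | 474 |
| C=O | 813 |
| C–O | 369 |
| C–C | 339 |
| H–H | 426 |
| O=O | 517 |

Reaction A, by 1922 kJ

Reaction A:
  Bonds broken (reactants):
    C–C: 2 × 339 = 678
    C–H: 8 × 418 = 3344
    C=O: 2 × 813 = 1626
    O=O: 5 × 517 = 2585
    Σ(broken) = 8233 kJ
  Bonds formed (products):
    C=O: 8 × 813 = 6504
    O–H: 8 × 474 = 3792
    Σ(formed) = 10296 kJ
  ΔH_A = 8233 − 10296 = −2063 kJ
Reaction B:
  Bonds broken (reactants):
    C=O: 2 × 813 = 1626
    H–H: 3 × 426 = 1278
    Σ(broken) = 2904 kJ
  Bonds formed (products):
    C–H: 3 × 418 = 1254
    C–O: 1 × 369 = 369
    O–H: 3 × 474 = 1422
    Σ(formed) = 3045 kJ
  ΔH_B = 2904 − 3045 = −141 kJ
ΔH_A − ΔH_B = −1922 kJ, so reaction A has the more negative ΔH; |ΔH_A − ΔH_B| = 1922 kJ.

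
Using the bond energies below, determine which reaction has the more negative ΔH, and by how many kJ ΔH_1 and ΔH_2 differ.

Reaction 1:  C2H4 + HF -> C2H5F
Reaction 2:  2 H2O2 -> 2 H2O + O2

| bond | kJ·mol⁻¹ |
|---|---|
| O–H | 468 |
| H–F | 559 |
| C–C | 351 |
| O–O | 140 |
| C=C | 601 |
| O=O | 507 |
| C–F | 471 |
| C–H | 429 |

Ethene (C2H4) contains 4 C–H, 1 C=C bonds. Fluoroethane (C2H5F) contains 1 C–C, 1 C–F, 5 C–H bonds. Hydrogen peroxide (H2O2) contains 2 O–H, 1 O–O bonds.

Reaction 1:
  Bonds broken (reactants):
    C–H: 4 × 429 = 1716
    C=C: 1 × 601 = 601
    H–F: 1 × 559 = 559
    Σ(broken) = 2876 kJ
  Bonds formed (products):
    C–C: 1 × 351 = 351
    C–F: 1 × 471 = 471
    C–H: 5 × 429 = 2145
    Σ(formed) = 2967 kJ
  ΔH_1 = 2876 − 2967 = −91 kJ
Reaction 2:
  Bonds broken (reactants):
    O–H: 4 × 468 = 1872
    O–O: 2 × 140 = 280
    Σ(broken) = 2152 kJ
  Bonds formed (products):
    O–H: 4 × 468 = 1872
    O=O: 1 × 507 = 507
    Σ(formed) = 2379 kJ
  ΔH_2 = 2152 − 2379 = −227 kJ
ΔH_1 − ΔH_2 = +136 kJ, so reaction 2 has the more negative ΔH; |ΔH_1 − ΔH_2| = 136 kJ.

Reaction 2, by 136 kJ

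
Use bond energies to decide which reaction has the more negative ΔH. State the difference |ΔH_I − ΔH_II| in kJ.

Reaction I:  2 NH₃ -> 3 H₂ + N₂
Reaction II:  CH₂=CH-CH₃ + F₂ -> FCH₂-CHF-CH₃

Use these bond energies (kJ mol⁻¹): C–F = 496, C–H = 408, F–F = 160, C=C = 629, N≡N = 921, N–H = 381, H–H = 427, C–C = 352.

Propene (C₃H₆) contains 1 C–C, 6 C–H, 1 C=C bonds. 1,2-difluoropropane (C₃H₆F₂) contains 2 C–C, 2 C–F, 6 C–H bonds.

Reaction I:
  Bonds broken (reactants):
    N–H: 6 × 381 = 2286
    Σ(broken) = 2286 kJ
  Bonds formed (products):
    H–H: 3 × 427 = 1281
    N≡N: 1 × 921 = 921
    Σ(formed) = 2202 kJ
  ΔH_I = 2286 − 2202 = +84 kJ
Reaction II:
  Bonds broken (reactants):
    C–C: 1 × 352 = 352
    C–H: 6 × 408 = 2448
    C=C: 1 × 629 = 629
    F–F: 1 × 160 = 160
    Σ(broken) = 3589 kJ
  Bonds formed (products):
    C–C: 2 × 352 = 704
    C–F: 2 × 496 = 992
    C–H: 6 × 408 = 2448
    Σ(formed) = 4144 kJ
  ΔH_II = 3589 − 4144 = −555 kJ
ΔH_I − ΔH_II = +639 kJ, so reaction II has the more negative ΔH; |ΔH_I − ΔH_II| = 639 kJ.

Reaction II, by 639 kJ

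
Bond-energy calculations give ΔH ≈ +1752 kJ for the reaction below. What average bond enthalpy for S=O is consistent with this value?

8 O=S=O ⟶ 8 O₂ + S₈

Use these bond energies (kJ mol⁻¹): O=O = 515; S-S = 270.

D(S=O) ≈ 502 kJ/mol

Let D be the S=O bond energy.
Σ(broken) = 16×D = 16D
Σ(formed) = 8×515 + 8×270 = 6280
ΔH = Σ(broken) − Σ(formed) = (16D) − (6280) = −6280 + 16D
Setting this equal to +1752 kJ gives 16D = 8032, so D = 502 kJ/mol.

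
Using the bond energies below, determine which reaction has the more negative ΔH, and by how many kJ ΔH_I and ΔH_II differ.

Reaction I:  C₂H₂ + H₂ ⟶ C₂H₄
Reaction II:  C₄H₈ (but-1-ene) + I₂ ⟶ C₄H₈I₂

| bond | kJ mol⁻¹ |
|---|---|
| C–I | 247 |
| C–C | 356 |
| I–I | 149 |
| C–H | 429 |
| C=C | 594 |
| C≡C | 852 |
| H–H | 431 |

Reaction I:
  Bonds broken (reactants):
    C≡C: 1 × 852 = 852
    C–H: 2 × 429 = 858
    H–H: 1 × 431 = 431
    Σ(broken) = 2141 kJ
  Bonds formed (products):
    C–H: 4 × 429 = 1716
    C=C: 1 × 594 = 594
    Σ(formed) = 2310 kJ
  ΔH_I = 2141 − 2310 = −169 kJ
Reaction II:
  Bonds broken (reactants):
    C–C: 2 × 356 = 712
    C–H: 8 × 429 = 3432
    C=C: 1 × 594 = 594
    I–I: 1 × 149 = 149
    Σ(broken) = 4887 kJ
  Bonds formed (products):
    C–C: 3 × 356 = 1068
    C–H: 8 × 429 = 3432
    C–I: 2 × 247 = 494
    Σ(formed) = 4994 kJ
  ΔH_II = 4887 − 4994 = −107 kJ
ΔH_I − ΔH_II = −62 kJ, so reaction I has the more negative ΔH; |ΔH_I − ΔH_II| = 62 kJ.

Reaction I, by 62 kJ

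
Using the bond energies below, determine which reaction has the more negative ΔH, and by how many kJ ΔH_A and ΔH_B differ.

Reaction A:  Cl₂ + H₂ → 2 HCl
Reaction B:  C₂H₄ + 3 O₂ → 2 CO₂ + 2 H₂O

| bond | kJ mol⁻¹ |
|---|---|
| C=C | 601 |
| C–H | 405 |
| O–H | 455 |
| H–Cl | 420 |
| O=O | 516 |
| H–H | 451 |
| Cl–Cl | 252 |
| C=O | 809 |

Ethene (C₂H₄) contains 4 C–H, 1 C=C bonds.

Reaction B, by 1150 kJ

Reaction A:
  Bonds broken (reactants):
    Cl–Cl: 1 × 252 = 252
    H–H: 1 × 451 = 451
    Σ(broken) = 703 kJ
  Bonds formed (products):
    H–Cl: 2 × 420 = 840
    Σ(formed) = 840 kJ
  ΔH_A = 703 − 840 = −137 kJ
Reaction B:
  Bonds broken (reactants):
    C–H: 4 × 405 = 1620
    C=C: 1 × 601 = 601
    O=O: 3 × 516 = 1548
    Σ(broken) = 3769 kJ
  Bonds formed (products):
    C=O: 4 × 809 = 3236
    O–H: 4 × 455 = 1820
    Σ(formed) = 5056 kJ
  ΔH_B = 3769 − 5056 = −1287 kJ
ΔH_A − ΔH_B = +1150 kJ, so reaction B has the more negative ΔH; |ΔH_A − ΔH_B| = 1150 kJ.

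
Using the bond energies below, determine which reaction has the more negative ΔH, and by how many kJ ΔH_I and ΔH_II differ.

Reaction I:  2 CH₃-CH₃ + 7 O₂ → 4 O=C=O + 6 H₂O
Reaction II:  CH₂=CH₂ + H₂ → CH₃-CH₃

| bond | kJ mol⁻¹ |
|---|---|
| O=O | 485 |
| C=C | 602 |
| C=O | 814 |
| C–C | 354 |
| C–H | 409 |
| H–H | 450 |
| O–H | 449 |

Reaction I, by 2769 kJ

Reaction I:
  Bonds broken (reactants):
    C–C: 2 × 354 = 708
    C–H: 12 × 409 = 4908
    O=O: 7 × 485 = 3395
    Σ(broken) = 9011 kJ
  Bonds formed (products):
    C=O: 8 × 814 = 6512
    O–H: 12 × 449 = 5388
    Σ(formed) = 11900 kJ
  ΔH_I = 9011 − 11900 = −2889 kJ
Reaction II:
  Bonds broken (reactants):
    C–H: 4 × 409 = 1636
    C=C: 1 × 602 = 602
    H–H: 1 × 450 = 450
    Σ(broken) = 2688 kJ
  Bonds formed (products):
    C–C: 1 × 354 = 354
    C–H: 6 × 409 = 2454
    Σ(formed) = 2808 kJ
  ΔH_II = 2688 − 2808 = −120 kJ
ΔH_I − ΔH_II = −2769 kJ, so reaction I has the more negative ΔH; |ΔH_I − ΔH_II| = 2769 kJ.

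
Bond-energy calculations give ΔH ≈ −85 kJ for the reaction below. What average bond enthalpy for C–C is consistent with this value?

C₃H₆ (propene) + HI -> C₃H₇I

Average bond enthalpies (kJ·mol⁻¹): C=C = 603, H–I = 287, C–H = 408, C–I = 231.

D(C–C) ≈ 336 kJ/mol

Let D be the C–C bond energy.
Σ(broken) = 1×D + 6×408 + 1×603 + 1×287 = 3338 + D
Σ(formed) = 2×D + 7×408 + 1×231 = 3087 + 2D
ΔH = Σ(broken) − Σ(formed) = (3338 + D) − (3087 + 2D) = +251 − D
Setting this equal to −85 kJ gives D = 336 kJ/mol.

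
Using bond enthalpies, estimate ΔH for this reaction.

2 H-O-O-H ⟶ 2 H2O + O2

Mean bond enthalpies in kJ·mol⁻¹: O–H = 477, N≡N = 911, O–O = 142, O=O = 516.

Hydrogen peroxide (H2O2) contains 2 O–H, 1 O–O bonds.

Bonds broken (reactants):
  O–H: 4 × 477 = 1908
  O–O: 2 × 142 = 284
  Σ(broken) = 2192 kJ
Bonds formed (products):
  O–H: 4 × 477 = 1908
  O=O: 1 × 516 = 516
  Σ(formed) = 2424 kJ
ΔH = Σ(broken) − Σ(formed) = 2192 − 2424 = −232 kJ

ΔH ≈ −232 kJ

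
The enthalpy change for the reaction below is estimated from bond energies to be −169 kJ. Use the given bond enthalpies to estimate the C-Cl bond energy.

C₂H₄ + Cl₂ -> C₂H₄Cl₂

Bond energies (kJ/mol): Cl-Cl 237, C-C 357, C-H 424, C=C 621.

D(C-Cl) ≈ 335 kJ/mol

Let D be the C-Cl bond energy.
Σ(broken) = 4×424 + 1×621 + 1×237 = 2554
Σ(formed) = 1×357 + 2×D + 4×424 = 2053 + 2D
ΔH = Σ(broken) − Σ(formed) = (2554) − (2053 + 2D) = +501 − 2D
Setting this equal to −169 kJ gives 2D = 670, so D = 335 kJ/mol.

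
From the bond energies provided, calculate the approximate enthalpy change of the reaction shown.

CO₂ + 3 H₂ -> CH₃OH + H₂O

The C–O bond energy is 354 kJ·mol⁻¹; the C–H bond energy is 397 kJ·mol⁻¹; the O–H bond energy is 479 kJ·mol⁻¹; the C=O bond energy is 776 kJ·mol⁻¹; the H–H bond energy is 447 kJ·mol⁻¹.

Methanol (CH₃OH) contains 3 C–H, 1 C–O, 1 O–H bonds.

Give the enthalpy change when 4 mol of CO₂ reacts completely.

ΔH = −356 kJ

Bonds broken (reactants):
  C=O: 2 × 776 = 1552
  H–H: 3 × 447 = 1341
  Σ(broken) = 2893 kJ
Bonds formed (products):
  C–H: 3 × 397 = 1191
  C–O: 1 × 354 = 354
  O–H: 3 × 479 = 1437
  Σ(formed) = 2982 kJ
ΔH = Σ(broken) − Σ(formed) = 2893 − 2982 = −89 kJ
For 4× the reaction as written: 4 × (−89) = −356 kJ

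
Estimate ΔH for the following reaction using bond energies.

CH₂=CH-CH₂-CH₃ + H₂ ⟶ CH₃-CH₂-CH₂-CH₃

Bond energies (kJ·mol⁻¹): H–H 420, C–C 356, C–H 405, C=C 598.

Bonds broken (reactants):
  C–C: 2 × 356 = 712
  C–H: 8 × 405 = 3240
  C=C: 1 × 598 = 598
  H–H: 1 × 420 = 420
  Σ(broken) = 4970 kJ
Bonds formed (products):
  C–C: 3 × 356 = 1068
  C–H: 10 × 405 = 4050
  Σ(formed) = 5118 kJ
ΔH = Σ(broken) − Σ(formed) = 4970 − 5118 = −148 kJ

ΔH ≈ −148 kJ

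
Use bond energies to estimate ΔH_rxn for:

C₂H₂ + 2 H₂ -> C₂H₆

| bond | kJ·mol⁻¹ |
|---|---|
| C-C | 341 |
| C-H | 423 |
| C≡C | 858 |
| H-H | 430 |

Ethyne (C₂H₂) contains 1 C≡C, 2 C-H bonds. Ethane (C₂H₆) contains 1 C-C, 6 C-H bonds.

Bonds broken (reactants):
  C≡C: 1 × 858 = 858
  C-H: 2 × 423 = 846
  H-H: 2 × 430 = 860
  Σ(broken) = 2564 kJ
Bonds formed (products):
  C-C: 1 × 341 = 341
  C-H: 6 × 423 = 2538
  Σ(formed) = 2879 kJ
ΔH = Σ(broken) − Σ(formed) = 2564 − 2879 = −315 kJ

ΔH ≈ −315 kJ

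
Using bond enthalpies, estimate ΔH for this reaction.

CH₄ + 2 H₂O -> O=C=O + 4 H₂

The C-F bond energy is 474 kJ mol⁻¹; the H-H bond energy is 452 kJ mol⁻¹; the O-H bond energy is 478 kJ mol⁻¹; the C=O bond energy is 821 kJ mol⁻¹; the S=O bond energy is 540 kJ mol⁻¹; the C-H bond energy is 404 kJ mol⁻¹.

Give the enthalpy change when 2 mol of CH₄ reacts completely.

ΔH = +156 kJ

Bonds broken (reactants):
  C-H: 4 × 404 = 1616
  O-H: 4 × 478 = 1912
  Σ(broken) = 3528 kJ
Bonds formed (products):
  C=O: 2 × 821 = 1642
  H-H: 4 × 452 = 1808
  Σ(formed) = 3450 kJ
ΔH = Σ(broken) − Σ(formed) = 3528 − 3450 = +78 kJ
For 2× the reaction as written: 2 × (+78) = +156 kJ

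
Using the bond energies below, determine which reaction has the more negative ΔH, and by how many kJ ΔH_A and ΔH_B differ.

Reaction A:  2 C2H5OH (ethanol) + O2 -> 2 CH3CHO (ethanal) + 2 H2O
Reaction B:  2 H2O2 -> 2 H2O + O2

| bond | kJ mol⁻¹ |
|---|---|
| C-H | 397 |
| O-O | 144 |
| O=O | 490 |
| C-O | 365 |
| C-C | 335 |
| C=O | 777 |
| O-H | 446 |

Reaction A:
  Bonds broken (reactants):
    C-C: 2 × 335 = 670
    C-H: 10 × 397 = 3970
    C-O: 2 × 365 = 730
    O-H: 2 × 446 = 892
    O=O: 1 × 490 = 490
    Σ(broken) = 6752 kJ
  Bonds formed (products):
    C-C: 2 × 335 = 670
    C-H: 8 × 397 = 3176
    C=O: 2 × 777 = 1554
    O-H: 4 × 446 = 1784
    Σ(formed) = 7184 kJ
  ΔH_A = 6752 − 7184 = −432 kJ
Reaction B:
  Bonds broken (reactants):
    O-H: 4 × 446 = 1784
    O-O: 2 × 144 = 288
    Σ(broken) = 2072 kJ
  Bonds formed (products):
    O-H: 4 × 446 = 1784
    O=O: 1 × 490 = 490
    Σ(formed) = 2274 kJ
  ΔH_B = 2072 − 2274 = −202 kJ
ΔH_A − ΔH_B = −230 kJ, so reaction A has the more negative ΔH; |ΔH_A − ΔH_B| = 230 kJ.

Reaction A, by 230 kJ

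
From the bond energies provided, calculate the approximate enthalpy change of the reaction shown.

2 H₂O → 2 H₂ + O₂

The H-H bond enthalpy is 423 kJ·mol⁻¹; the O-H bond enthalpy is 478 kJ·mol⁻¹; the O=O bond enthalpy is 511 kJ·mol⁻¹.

Bonds broken (reactants):
  O-H: 4 × 478 = 1912
  Σ(broken) = 1912 kJ
Bonds formed (products):
  H-H: 2 × 423 = 846
  O=O: 1 × 511 = 511
  Σ(formed) = 1357 kJ
ΔH = Σ(broken) − Σ(formed) = 1912 − 1357 = +555 kJ

ΔH ≈ +555 kJ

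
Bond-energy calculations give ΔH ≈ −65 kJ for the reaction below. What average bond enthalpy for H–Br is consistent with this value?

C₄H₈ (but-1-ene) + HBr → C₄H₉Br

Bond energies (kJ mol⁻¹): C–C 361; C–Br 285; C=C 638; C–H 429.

D(H–Br) ≈ 372 kJ/mol

Let D be the H–Br bond energy.
Σ(broken) = 2×361 + 8×429 + 1×638 + 1×D = 4792 + D
Σ(formed) = 1×285 + 3×361 + 9×429 = 5229
ΔH = Σ(broken) − Σ(formed) = (4792 + D) − (5229) = −437 + D
Setting this equal to −65 kJ gives D = 372 kJ/mol.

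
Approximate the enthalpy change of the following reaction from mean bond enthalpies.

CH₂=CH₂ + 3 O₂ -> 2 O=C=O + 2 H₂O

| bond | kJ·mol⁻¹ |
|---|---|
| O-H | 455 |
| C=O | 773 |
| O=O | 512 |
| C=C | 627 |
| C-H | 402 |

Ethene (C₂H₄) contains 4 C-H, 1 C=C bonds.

Bonds broken (reactants):
  C-H: 4 × 402 = 1608
  C=C: 1 × 627 = 627
  O=O: 3 × 512 = 1536
  Σ(broken) = 3771 kJ
Bonds formed (products):
  C=O: 4 × 773 = 3092
  O-H: 4 × 455 = 1820
  Σ(formed) = 4912 kJ
ΔH = Σ(broken) − Σ(formed) = 3771 − 4912 = −1141 kJ

ΔH ≈ −1141 kJ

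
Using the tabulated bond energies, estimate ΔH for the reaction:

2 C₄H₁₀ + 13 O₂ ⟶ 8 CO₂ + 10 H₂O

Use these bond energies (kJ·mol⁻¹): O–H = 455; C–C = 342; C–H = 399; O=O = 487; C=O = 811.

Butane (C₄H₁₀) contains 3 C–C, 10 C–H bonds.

Bonds broken (reactants):
  C–C: 6 × 342 = 2052
  C–H: 20 × 399 = 7980
  O=O: 13 × 487 = 6331
  Σ(broken) = 16363 kJ
Bonds formed (products):
  C=O: 16 × 811 = 12976
  O–H: 20 × 455 = 9100
  Σ(formed) = 22076 kJ
ΔH = Σ(broken) − Σ(formed) = 16363 − 22076 = −5713 kJ

ΔH ≈ −5713 kJ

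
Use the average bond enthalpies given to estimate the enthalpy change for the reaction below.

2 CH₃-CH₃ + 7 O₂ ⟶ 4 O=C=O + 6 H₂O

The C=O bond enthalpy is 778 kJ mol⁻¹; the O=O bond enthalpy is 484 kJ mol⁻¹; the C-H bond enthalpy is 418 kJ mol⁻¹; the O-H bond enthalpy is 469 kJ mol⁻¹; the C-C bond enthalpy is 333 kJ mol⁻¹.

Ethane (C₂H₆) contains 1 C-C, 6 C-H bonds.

ΔH ≈ −2782 kJ

Bonds broken (reactants):
  C-C: 2 × 333 = 666
  C-H: 12 × 418 = 5016
  O=O: 7 × 484 = 3388
  Σ(broken) = 9070 kJ
Bonds formed (products):
  C=O: 8 × 778 = 6224
  O-H: 12 × 469 = 5628
  Σ(formed) = 11852 kJ
ΔH = Σ(broken) − Σ(formed) = 9070 − 11852 = −2782 kJ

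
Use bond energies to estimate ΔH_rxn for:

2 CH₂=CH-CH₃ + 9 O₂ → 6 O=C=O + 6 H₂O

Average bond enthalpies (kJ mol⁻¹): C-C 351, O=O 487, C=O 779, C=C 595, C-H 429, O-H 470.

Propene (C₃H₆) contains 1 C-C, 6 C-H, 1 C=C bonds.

ΔH ≈ −3565 kJ

Bonds broken (reactants):
  C-C: 2 × 351 = 702
  C-H: 12 × 429 = 5148
  C=C: 2 × 595 = 1190
  O=O: 9 × 487 = 4383
  Σ(broken) = 11423 kJ
Bonds formed (products):
  C=O: 12 × 779 = 9348
  O-H: 12 × 470 = 5640
  Σ(formed) = 14988 kJ
ΔH = Σ(broken) − Σ(formed) = 11423 − 14988 = −3565 kJ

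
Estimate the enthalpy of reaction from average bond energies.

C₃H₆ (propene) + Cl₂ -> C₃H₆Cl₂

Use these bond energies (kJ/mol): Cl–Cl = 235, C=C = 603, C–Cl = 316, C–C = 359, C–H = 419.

ΔH ≈ −153 kJ

Bonds broken (reactants):
  C–C: 1 × 359 = 359
  C–H: 6 × 419 = 2514
  C=C: 1 × 603 = 603
  Cl–Cl: 1 × 235 = 235
  Σ(broken) = 3711 kJ
Bonds formed (products):
  C–C: 2 × 359 = 718
  C–Cl: 2 × 316 = 632
  C–H: 6 × 419 = 2514
  Σ(formed) = 3864 kJ
ΔH = Σ(broken) − Σ(formed) = 3711 − 3864 = −153 kJ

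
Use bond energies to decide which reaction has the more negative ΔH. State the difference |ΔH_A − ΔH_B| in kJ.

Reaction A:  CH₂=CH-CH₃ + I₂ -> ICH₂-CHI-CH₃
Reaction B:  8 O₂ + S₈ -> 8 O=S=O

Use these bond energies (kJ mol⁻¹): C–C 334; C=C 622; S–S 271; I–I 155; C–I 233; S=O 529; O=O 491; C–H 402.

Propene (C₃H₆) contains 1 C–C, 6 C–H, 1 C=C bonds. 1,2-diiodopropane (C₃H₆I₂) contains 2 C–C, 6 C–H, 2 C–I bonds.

Reaction A:
  Bonds broken (reactants):
    C–C: 1 × 334 = 334
    C–H: 6 × 402 = 2412
    C=C: 1 × 622 = 622
    I–I: 1 × 155 = 155
    Σ(broken) = 3523 kJ
  Bonds formed (products):
    C–C: 2 × 334 = 668
    C–H: 6 × 402 = 2412
    C–I: 2 × 233 = 466
    Σ(formed) = 3546 kJ
  ΔH_A = 3523 − 3546 = −23 kJ
Reaction B:
  Bonds broken (reactants):
    O=O: 8 × 491 = 3928
    S–S: 8 × 271 = 2168
    Σ(broken) = 6096 kJ
  Bonds formed (products):
    S=O: 16 × 529 = 8464
    Σ(formed) = 8464 kJ
  ΔH_B = 6096 − 8464 = −2368 kJ
ΔH_A − ΔH_B = +2345 kJ, so reaction B has the more negative ΔH; |ΔH_A − ΔH_B| = 2345 kJ.

Reaction B, by 2345 kJ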